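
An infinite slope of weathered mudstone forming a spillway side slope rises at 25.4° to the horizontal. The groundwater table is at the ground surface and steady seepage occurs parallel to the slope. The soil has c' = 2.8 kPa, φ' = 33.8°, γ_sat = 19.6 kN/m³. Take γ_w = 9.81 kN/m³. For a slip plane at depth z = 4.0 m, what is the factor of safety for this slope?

FS = 0.80

With seepage parallel to the slope and the water table at the surface, the effective normal stress on the slip plane uses the buoyant unit weight γ' = γ_sat − γ_w while the driving shear stress uses γ_sat:
FS = [c' + γ' z cos²β tanφ'] / [γ_sat z sinβ cosβ]
γ' = 19.6 − 9.81 = 9.79 kN/m³
Numerator = 2.8 + 9.79·4.0·cos²25.4°·tan33.8° = 2.8 + 9.79·4.0·0.8160·0.6694 = 24.192 kPa
Denominator = 19.6·4.0·sin25.4°·cos25.4° = 19.6·4.0·0.4289·0.9033 = 30.378 kPa
FS = 24.192 / 30.378 = 0.796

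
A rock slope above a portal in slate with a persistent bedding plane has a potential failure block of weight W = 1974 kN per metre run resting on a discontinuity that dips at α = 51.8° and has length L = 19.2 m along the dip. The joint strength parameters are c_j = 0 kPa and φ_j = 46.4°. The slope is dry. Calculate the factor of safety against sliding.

Resolving the block weight along and normal to the plane and applying the Mohr–Coulomb strength on the joint:
N' = W cosα = 1974·cos51.8° = 1220.7 kN/m
Driving force T = W sinα = 1974·sin51.8° = 1551.3 kN/m
Resisting force R = c_j·L + N'·tanφ_j = 0·19.2 + 1220.7·tan46.4° = 0.0 + 1281.9 = 1281.9 kN/m
FS = R / T = 1281.9 / 1551.3 = 0.826

FS = 0.83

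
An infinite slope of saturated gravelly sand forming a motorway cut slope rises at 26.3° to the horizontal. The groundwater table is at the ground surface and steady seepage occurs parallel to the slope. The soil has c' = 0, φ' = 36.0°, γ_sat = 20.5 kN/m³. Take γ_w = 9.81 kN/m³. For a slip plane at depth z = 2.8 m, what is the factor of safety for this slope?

With seepage parallel to the slope and the water table at the surface, the effective normal stress on the slip plane uses the buoyant unit weight γ' = γ_sat − γ_w while the driving shear stress uses γ_sat:
FS = [c' + γ' z cos²β tanφ'] / [γ_sat z sinβ cosβ]
(For c' = 0 this reduces to FS = (γ'/γ_sat)·tanφ'/tanβ.)
γ' = 20.5 − 9.81 = 10.69 kN/m³
Numerator = 0.0 + 10.69·2.8·cos²26.3°·tan36.0° = 0.0 + 10.69·2.8·0.8037·0.7265 = 17.478 kPa
Denominator = 20.5·2.8·sin26.3°·cos26.3° = 20.5·2.8·0.4431·0.8965 = 22.800 kPa
FS = 17.478 / 22.800 = 0.767

FS = 0.77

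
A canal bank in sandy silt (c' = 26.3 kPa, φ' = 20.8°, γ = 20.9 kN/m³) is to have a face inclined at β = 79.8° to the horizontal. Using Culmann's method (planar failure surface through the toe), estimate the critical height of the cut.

H_c = 9.55 m

Culmann's analysis gives the critical failure plane at α_cr = (β + φ')/2 = (79.8 + 20.8)/2 = 50.3°, and the critical height
H_c = (4c'/γ) · sinβ cosφ' / [1 − cos(β − φ')]
    = (4·26.3/20.9) · sin79.8°·cos20.8° / [1 − cos(59.0°)]
    = 5.033 · 0.9842·0.9348 / [1 − 0.5150]
    = 5.033 · 0.9201 / 0.4850
    = 9.55 m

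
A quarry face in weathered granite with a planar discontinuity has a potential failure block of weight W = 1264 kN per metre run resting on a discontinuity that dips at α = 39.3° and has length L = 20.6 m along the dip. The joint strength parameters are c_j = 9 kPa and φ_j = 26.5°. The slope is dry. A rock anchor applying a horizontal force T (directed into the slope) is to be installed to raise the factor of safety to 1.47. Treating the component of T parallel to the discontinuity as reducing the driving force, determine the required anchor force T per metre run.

Resolving forces along and normal to the sliding plane, with the horizontal anchor force T adding T·sinα to the effective normal force and T·cosα acting up the plane against the driving force:
FS = [c_jL + (W cosα + T sinα) tanφ_j] / [W sinα − T cosα]
Without the anchor: N' = 978.1 kN/m, driving T_d = 800.6 kN/m, resisting R = 9·20.6 + 978.1·tan26.5° = 673.1 kN/m, FS = 0.84.
Setting FS = 1.47 and solving for T:
1.47·(800.6 − T cos39.3°) = 673.1 + T sin39.3°·tan26.5°
T·(sin39.3°·tan26.5° + 1.47·cos39.3°) = 1.47·800.6 − 673.1
T·(0.6334·0.4986 + 1.47·0.7738) = 1176.9 − 673.1 = 503.8
T·1.4533 = 503.8
T = 346.6 kN/m

T = 347 kN/m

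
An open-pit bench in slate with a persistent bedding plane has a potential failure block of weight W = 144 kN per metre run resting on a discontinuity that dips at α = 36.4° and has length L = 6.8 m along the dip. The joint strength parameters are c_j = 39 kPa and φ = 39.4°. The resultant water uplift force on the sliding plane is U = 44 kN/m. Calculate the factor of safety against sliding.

FS = 3.79

Resolving the block weight along and normal to the plane and applying the Mohr–Coulomb strength on the joint:
N' = W cosα − U = 144·cos36.4° − 44 = 71.9 kN/m
Driving force T = W sinα = 144·sin36.4° = 85.5 kN/m
Resisting force R = c_j·L + N'·tanφ = 39·6.8 + 71.9·tan39.4° = 265.2 + 59.1 = 324.3 kN/m
FS = R / T = 324.3 / 85.5 = 3.795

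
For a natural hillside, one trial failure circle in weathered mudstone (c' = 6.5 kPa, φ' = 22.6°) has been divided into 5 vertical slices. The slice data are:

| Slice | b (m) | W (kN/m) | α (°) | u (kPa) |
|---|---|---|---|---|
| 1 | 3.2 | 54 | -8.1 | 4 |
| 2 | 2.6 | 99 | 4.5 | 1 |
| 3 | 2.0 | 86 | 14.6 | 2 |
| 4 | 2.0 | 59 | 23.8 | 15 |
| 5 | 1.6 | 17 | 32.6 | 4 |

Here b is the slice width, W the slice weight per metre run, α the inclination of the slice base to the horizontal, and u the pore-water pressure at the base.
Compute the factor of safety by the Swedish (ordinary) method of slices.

FS = 3.27

Ordinary method of slices: FS = Σ[c'·Δl_i + (W_i cosα_i − u_i·Δl_i)·tanφ'] / Σ W_i sinα_i, with Δl_i = b_i / cosα_i.
Slice 1: Δl = 3.2/cos(-8.1°) = 3.232 m; N'_1 = 54·cos(-8.1°) − 4·3.232 = 40.5; c'Δl = 21.01; W sinα = -7.6
Slice 2: Δl = 2.6/cos4.5° = 2.608 m; N'_2 = 99·cos4.5° − 1·2.608 = 96.1; c'Δl = 16.95; W sinα = 7.8
Slice 3: Δl = 2.0/cos14.6° = 2.067 m; N'_3 = 86·cos14.6° − 2·2.067 = 79.1; c'Δl = 13.43; W sinα = 21.7
Slice 4: Δl = 2.0/cos23.8° = 2.186 m; N'_4 = 59·cos23.8° − 15·2.186 = 21.2; c'Δl = 14.21; W sinα = 23.8
Slice 5: Δl = 1.6/cos32.6° = 1.899 m; N'_5 = 17·cos32.6° − 4·1.899 = 6.7; c'Δl = 12.34; W sinα = 9.2
Σc'Δl = 77.9 kN/m; ΣN' = 243.6 kN/m; ΣW sinα = 54.8 kN/m
Resisting = 77.9 + 243.6·tan22.6° = 77.9 + 101.4 = 179.4 kN/m
FS = 179.4 / 54.8 = 3.273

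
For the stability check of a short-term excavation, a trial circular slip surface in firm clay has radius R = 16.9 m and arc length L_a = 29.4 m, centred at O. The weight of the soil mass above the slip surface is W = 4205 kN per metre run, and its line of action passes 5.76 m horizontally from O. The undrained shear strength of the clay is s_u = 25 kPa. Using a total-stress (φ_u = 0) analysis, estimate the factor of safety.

FS = 0.51

Taking moments about the centre O, the resisting moment is provided by the undrained shear strength acting along the arc:
M_R = s_u·L_a·R = 25·29.40·16.9 = 12421.5 kN·m/m
M_D = W·d = 4205·5.76 = 24220.8 kN·m/m
FS = M_R / M_D = 12421.5 / 24220.8 = 0.513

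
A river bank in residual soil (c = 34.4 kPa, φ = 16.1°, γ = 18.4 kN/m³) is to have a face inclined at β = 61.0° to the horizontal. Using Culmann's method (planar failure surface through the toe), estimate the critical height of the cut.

Culmann's analysis gives the critical failure plane at α_cr = (β + φ)/2 = (61.0 + 16.1)/2 = 38.5°, and the critical height
H_c = (4c/γ) · sinβ cosφ / [1 − cos(β − φ)]
    = (4·34.4/18.4) · sin61.0°·cos16.1° / [1 − cos(44.9°)]
    = 7.478 · 0.8746·0.9608 / [1 − 0.7083]
    = 7.478 · 0.8403 / 0.2917
    = 21.55 m

H_c = 21.55 m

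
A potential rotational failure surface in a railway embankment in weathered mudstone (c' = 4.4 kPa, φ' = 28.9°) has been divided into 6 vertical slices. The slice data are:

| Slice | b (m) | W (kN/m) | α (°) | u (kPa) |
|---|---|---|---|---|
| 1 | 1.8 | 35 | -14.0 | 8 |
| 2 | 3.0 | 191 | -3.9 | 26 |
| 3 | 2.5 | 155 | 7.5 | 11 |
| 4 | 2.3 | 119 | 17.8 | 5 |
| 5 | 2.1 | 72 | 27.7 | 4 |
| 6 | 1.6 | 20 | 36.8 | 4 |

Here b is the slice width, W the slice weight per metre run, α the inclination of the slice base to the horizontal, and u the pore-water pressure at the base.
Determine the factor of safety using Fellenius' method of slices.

Ordinary method of slices: FS = Σ[c'·Δl_i + (W_i cosα_i − u_i·Δl_i)·tanφ'] / Σ W_i sinα_i, with Δl_i = b_i / cosα_i.
Slice 1: Δl = 1.8/cos(-14.0°) = 1.855 m; N'_1 = 35·cos(-14.0°) − 8·1.855 = 19.1; c'Δl = 8.16; W sinα = -8.5
Slice 2: Δl = 3.0/cos(-3.9°) = 3.007 m; N'_2 = 191·cos(-3.9°) − 26·3.007 = 112.4; c'Δl = 13.23; W sinα = -13.0
Slice 3: Δl = 2.5/cos7.5° = 2.522 m; N'_3 = 155·cos7.5° − 11·2.522 = 125.9; c'Δl = 11.09; W sinα = 20.2
Slice 4: Δl = 2.3/cos17.8° = 2.416 m; N'_4 = 119·cos17.8° − 5·2.416 = 101.2; c'Δl = 10.63; W sinα = 36.4
Slice 5: Δl = 2.1/cos27.7° = 2.372 m; N'_5 = 72·cos27.7° − 4·2.372 = 54.3; c'Δl = 10.44; W sinα = 33.5
Slice 6: Δl = 1.6/cos36.8° = 1.998 m; N'_6 = 20·cos36.8° − 4·1.998 = 8.0; c'Δl = 8.79; W sinα = 12.0
Σc'Δl = 62.3 kN/m; ΣN' = 420.9 kN/m; ΣW sinα = 80.6 kN/m
Resisting = 62.3 + 420.9·tan28.9° = 62.3 + 232.4 = 294.7 kN/m
FS = 294.7 / 80.6 = 3.657

FS = 3.66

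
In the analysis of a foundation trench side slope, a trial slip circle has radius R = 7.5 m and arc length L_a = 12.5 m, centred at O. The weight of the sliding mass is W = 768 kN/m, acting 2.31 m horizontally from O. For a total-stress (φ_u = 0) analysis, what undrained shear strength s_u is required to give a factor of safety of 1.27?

s_u = 24.0 kPa

FS = s_u·L_a·R / (W·d), so s_u = FS·W·d / (L_a·R).
s_u = 1.27·768·2.31 / (12.50·7.5) = 2253.1 / 93.75 = 24.03 kPa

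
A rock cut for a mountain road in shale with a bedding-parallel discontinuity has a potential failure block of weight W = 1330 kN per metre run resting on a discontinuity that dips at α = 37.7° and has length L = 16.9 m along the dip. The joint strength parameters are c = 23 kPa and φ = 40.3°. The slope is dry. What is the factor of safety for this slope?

Resolving the block weight along and normal to the plane and applying the Mohr–Coulomb strength on the joint:
N' = W cosα = 1330·cos37.7° = 1052.3 kN/m
Driving force T = W sinα = 1330·sin37.7° = 813.3 kN/m
Resisting force R = c·L + N'·tanφ = 23·16.9 + 1052.3·tan40.3° = 388.7 + 892.4 = 1281.1 kN/m
FS = R / T = 1281.1 / 813.3 = 1.575

FS = 1.58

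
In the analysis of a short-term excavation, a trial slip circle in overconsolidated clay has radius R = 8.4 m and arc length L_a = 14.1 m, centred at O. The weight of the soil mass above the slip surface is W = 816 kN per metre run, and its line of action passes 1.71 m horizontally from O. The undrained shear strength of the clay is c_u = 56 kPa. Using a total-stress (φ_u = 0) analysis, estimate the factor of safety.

FS = 4.75

Taking moments about the centre O, the resisting moment is provided by the undrained shear strength acting along the arc:
M_R = c_u·L_a·R = 56·14.10·8.4 = 6632.6 kN·m/m
M_D = W·d = 816·1.71 = 1395.4 kN·m/m
FS = M_R / M_D = 6632.6 / 1395.4 = 4.753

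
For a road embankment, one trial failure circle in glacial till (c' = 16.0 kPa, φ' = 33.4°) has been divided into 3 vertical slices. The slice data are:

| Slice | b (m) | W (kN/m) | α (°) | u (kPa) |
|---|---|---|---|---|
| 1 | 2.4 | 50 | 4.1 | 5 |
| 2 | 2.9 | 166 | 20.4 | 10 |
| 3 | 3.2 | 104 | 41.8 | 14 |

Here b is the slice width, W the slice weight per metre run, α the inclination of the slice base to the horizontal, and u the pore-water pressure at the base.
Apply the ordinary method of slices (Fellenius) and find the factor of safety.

FS = 2.11

Ordinary method of slices: FS = Σ[c'·Δl_i + (W_i cosα_i − u_i·Δl_i)·tanφ'] / Σ W_i sinα_i, with Δl_i = b_i / cosα_i.
Slice 1: Δl = 2.4/cos4.1° = 2.406 m; N'_1 = 50·cos4.1° − 5·2.406 = 37.8; c'Δl = 38.50; W sinα = 3.6
Slice 2: Δl = 2.9/cos20.4° = 3.094 m; N'_2 = 166·cos20.4° − 10·3.094 = 124.6; c'Δl = 49.50; W sinα = 57.9
Slice 3: Δl = 3.2/cos41.8° = 4.293 m; N'_3 = 104·cos41.8° − 14·4.293 = 17.4; c'Δl = 68.68; W sinα = 69.3
Σc'Δl = 156.7 kN/m; ΣN' = 179.9 kN/m; ΣW sinα = 130.8 kN/m
Resisting = 156.7 + 179.9·tan33.4° = 156.7 + 118.6 = 275.3 kN/m
FS = 275.3 / 130.8 = 2.106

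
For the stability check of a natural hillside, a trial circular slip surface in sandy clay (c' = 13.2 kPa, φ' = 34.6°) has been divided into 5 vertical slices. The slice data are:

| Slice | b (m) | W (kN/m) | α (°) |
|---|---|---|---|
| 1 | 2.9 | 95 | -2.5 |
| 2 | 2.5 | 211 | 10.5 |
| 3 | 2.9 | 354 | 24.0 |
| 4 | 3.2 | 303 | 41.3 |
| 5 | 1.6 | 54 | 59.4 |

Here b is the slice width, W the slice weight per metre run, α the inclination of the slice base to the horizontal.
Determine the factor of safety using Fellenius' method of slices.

FS = 1.93

Ordinary method of slices: FS = Σ[c'·Δl_i + (W_i cosα_i)·tanφ'] / Σ W_i sinα_i, with Δl_i = b_i / cosα_i.
Slice 1: Δl = 2.9/cos(-2.5°) = 2.903 m; N'_1 = 95·cos(-2.5°) = 94.9; c'Δl = 38.32; W sinα = -4.1
Slice 2: Δl = 2.5/cos10.5° = 2.543 m; N'_2 = 211·cos10.5° = 207.5; c'Δl = 33.56; W sinα = 38.5
Slice 3: Δl = 2.9/cos24.0° = 3.174 m; N'_3 = 354·cos24.0° = 323.4; c'Δl = 41.90; W sinα = 144.0
Slice 4: Δl = 3.2/cos41.3° = 4.259 m; N'_4 = 303·cos41.3° = 227.6; c'Δl = 56.23; W sinα = 200.0
Slice 5: Δl = 1.6/cos59.4° = 3.143 m; N'_5 = 54·cos59.4° = 27.5; c'Δl = 41.49; W sinα = 46.5
Σc'Δl = 211.5 kN/m; ΣN' = 880.9 kN/m; ΣW sinα = 424.8 kN/m
Resisting = 211.5 + 880.9·tan34.6° = 211.5 + 607.7 = 819.2 kN/m
FS = 819.2 / 424.8 = 1.929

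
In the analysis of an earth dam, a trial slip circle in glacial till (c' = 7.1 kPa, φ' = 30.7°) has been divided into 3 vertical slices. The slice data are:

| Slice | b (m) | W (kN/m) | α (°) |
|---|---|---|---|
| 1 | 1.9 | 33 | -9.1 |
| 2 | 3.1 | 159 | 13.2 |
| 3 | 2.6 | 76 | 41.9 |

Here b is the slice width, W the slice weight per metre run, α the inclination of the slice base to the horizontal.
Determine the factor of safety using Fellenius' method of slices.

Ordinary method of slices: FS = Σ[c'·Δl_i + (W_i cosα_i)·tanφ'] / Σ W_i sinα_i, with Δl_i = b_i / cosα_i.
Slice 1: Δl = 1.9/cos(-9.1°) = 1.924 m; N'_1 = 33·cos(-9.1°) = 32.6; c'Δl = 13.66; W sinα = -5.2
Slice 2: Δl = 3.1/cos13.2° = 3.184 m; N'_2 = 159·cos13.2° = 154.8; c'Δl = 22.61; W sinα = 36.3
Slice 3: Δl = 2.6/cos41.9° = 3.493 m; N'_3 = 76·cos41.9° = 56.6; c'Δl = 24.80; W sinα = 50.8
Σc'Δl = 61.1 kN/m; ΣN' = 244.0 kN/m; ΣW sinα = 81.8 kN/m
Resisting = 61.1 + 244.0·tan30.7° = 61.1 + 144.8 = 205.9 kN/m
FS = 205.9 / 81.8 = 2.516

FS = 2.52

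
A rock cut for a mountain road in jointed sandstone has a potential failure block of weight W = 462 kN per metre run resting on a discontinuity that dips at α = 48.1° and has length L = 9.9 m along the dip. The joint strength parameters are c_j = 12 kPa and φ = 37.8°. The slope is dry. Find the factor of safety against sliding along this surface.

Resolving the block weight along and normal to the plane and applying the Mohr–Coulomb strength on the joint:
N' = W cosα = 462·cos48.1° = 308.5 kN/m
Driving force T = W sinα = 462·sin48.1° = 343.9 kN/m
Resisting force R = c_j·L + N'·tanφ = 12·9.9 + 308.5·tan37.8° = 118.8 + 239.3 = 358.1 kN/m
FS = R / T = 358.1 / 343.9 = 1.041

FS = 1.04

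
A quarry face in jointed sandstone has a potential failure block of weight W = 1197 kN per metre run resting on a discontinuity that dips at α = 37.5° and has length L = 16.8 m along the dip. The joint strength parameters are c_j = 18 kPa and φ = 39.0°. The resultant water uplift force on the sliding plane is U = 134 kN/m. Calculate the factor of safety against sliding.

FS = 1.32

Resolving the block weight along and normal to the plane and applying the Mohr–Coulomb strength on the joint:
N' = W cosα − U = 1197·cos37.5° − 134 = 815.6 kN/m
Driving force T = W sinα = 1197·sin37.5° = 728.7 kN/m
Resisting force R = c_j·L + N'·tanφ = 18·16.8 + 815.6·tan39.0° = 302.4 + 660.5 = 962.9 kN/m
FS = R / T = 962.9 / 728.7 = 1.321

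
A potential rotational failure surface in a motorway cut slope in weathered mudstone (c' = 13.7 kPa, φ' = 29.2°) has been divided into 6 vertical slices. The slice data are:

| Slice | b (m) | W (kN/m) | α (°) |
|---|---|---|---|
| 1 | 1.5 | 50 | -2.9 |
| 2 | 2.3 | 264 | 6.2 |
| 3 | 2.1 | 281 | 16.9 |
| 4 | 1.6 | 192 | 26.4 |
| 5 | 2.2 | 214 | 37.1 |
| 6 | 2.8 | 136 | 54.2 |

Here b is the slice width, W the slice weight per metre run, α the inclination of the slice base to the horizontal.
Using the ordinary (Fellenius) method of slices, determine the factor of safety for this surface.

Ordinary method of slices: FS = Σ[c'·Δl_i + (W_i cosα_i)·tanφ'] / Σ W_i sinα_i, with Δl_i = b_i / cosα_i.
Slice 1: Δl = 1.5/cos(-2.9°) = 1.502 m; N'_1 = 50·cos(-2.9°) = 49.9; c'Δl = 20.58; W sinα = -2.5
Slice 2: Δl = 2.3/cos6.2° = 2.314 m; N'_2 = 264·cos6.2° = 262.5; c'Δl = 31.70; W sinα = 28.5
Slice 3: Δl = 2.1/cos16.9° = 2.195 m; N'_3 = 281·cos16.9° = 268.9; c'Δl = 30.07; W sinα = 81.7
Slice 4: Δl = 1.6/cos26.4° = 1.786 m; N'_4 = 192·cos26.4° = 172.0; c'Δl = 24.47; W sinα = 85.4
Slice 5: Δl = 2.2/cos37.1° = 2.758 m; N'_5 = 214·cos37.1° = 170.7; c'Δl = 37.79; W sinα = 129.1
Slice 6: Δl = 2.8/cos54.2° = 4.787 m; N'_6 = 136·cos54.2° = 79.6; c'Δl = 65.58; W sinα = 110.3
Σc'Δl = 210.2 kN/m; ΣN' = 1003.5 kN/m; ΣW sinα = 432.4 kN/m
Resisting = 210.2 + 1003.5·tan29.2° = 210.2 + 560.8 = 771.0 kN/m
FS = 771.0 / 432.4 = 1.783

FS = 1.78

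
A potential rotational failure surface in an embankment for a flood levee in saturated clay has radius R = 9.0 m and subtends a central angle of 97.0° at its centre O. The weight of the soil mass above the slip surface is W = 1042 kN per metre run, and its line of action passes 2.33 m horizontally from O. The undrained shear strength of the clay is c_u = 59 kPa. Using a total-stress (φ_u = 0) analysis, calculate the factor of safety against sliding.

FS = 3.33

Taking moments about the centre O, the resisting moment is provided by the undrained shear strength acting along the arc:
Arc length L_a = R·θ = 9.0·(97.0°·π/180) = 9.0·1.6930 = 15.24 m
M_R = c_u·L_a·R = 59·15.24·9.0 = 8090.7 kN·m/m
M_D = W·d = 1042·2.33 = 2427.9 kN·m/m
FS = M_R / M_D = 8090.7 / 2427.9 = 3.332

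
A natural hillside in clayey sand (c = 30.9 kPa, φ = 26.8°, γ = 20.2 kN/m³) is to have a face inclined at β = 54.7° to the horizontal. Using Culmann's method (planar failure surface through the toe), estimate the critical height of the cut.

H_c = 38.35 m

Culmann's analysis gives the critical failure plane at α_cr = (β + φ)/2 = (54.7 + 26.8)/2 = 40.8°, and the critical height
H_c = (4c/γ) · sinβ cosφ / [1 − cos(β − φ)]
    = (4·30.9/20.2) · sin54.7°·cos26.8° / [1 − cos(27.9°)]
    = 6.119 · 0.8161·0.8926 / [1 − 0.8838]
    = 6.119 · 0.7285 / 0.1162
    = 38.35 m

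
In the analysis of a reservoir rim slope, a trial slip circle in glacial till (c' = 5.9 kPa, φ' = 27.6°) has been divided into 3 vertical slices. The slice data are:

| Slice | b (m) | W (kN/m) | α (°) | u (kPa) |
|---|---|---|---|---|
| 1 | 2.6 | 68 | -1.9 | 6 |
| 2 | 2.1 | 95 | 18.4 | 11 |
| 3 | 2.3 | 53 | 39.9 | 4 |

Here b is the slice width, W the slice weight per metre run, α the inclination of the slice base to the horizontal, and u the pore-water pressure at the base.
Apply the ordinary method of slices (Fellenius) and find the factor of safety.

FS = 1.99

Ordinary method of slices: FS = Σ[c'·Δl_i + (W_i cosα_i − u_i·Δl_i)·tanφ'] / Σ W_i sinα_i, with Δl_i = b_i / cosα_i.
Slice 1: Δl = 2.6/cos(-1.9°) = 2.601 m; N'_1 = 68·cos(-1.9°) − 6·2.601 = 52.4; c'Δl = 15.35; W sinα = -2.3
Slice 2: Δl = 2.1/cos18.4° = 2.213 m; N'_2 = 95·cos18.4° − 11·2.213 = 65.8; c'Δl = 13.06; W sinα = 30.0
Slice 3: Δl = 2.3/cos39.9° = 2.998 m; N'_3 = 53·cos39.9° − 4·2.998 = 28.7; c'Δl = 17.69; W sinα = 34.0
Σc'Δl = 46.1 kN/m; ΣN' = 146.8 kN/m; ΣW sinα = 61.7 kN/m
Resisting = 46.1 + 146.8·tan27.6° = 46.1 + 76.8 = 122.9 kN/m
FS = 122.9 / 61.7 = 1.990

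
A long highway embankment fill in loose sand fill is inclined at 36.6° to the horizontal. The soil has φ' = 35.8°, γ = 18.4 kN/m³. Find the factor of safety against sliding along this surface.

FS = 0.97

For a dry cohesionless infinite slope the factor of safety is FS = tanφ' / tanβ.
FS = tan35.8° / tan36.6° = 0.7212 / 0.7427 = 0.971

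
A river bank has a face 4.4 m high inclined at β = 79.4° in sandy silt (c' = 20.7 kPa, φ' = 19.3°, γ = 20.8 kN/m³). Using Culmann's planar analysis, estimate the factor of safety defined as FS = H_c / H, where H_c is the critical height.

H_c = (4c'/γ) · sinβ cosφ' / [1 − cos(β − φ')]
    = (4·20.7/20.8) · sin79.4°·cos19.3° / [1 − cos60.1°]
    = 3.981 · 0.9277 / 0.5015 = 7.36 m
FS = H_c / H = 7.36 / 4.4 = 1.674

FS = 1.67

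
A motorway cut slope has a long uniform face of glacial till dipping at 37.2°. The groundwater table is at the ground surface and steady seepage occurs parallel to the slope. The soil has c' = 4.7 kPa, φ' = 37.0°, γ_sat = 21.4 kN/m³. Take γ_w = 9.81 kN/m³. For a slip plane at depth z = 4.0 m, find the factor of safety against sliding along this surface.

With seepage parallel to the slope and the water table at the surface, the effective normal stress on the slip plane uses the buoyant unit weight γ' = γ_sat − γ_w while the driving shear stress uses γ_sat:
FS = [c' + γ' z cos²β tanφ'] / [γ_sat z sinβ cosβ]
γ' = 21.4 − 9.81 = 11.59 kN/m³
Numerator = 4.7 + 11.59·4.0·cos²37.2°·tan37.0° = 4.7 + 11.59·4.0·0.6345·0.7536 = 26.865 kPa
Denominator = 21.4·4.0·sin37.2°·cos37.2° = 21.4·4.0·0.6046·0.7965 = 41.223 kPa
FS = 26.865 / 41.223 = 0.652

FS = 0.65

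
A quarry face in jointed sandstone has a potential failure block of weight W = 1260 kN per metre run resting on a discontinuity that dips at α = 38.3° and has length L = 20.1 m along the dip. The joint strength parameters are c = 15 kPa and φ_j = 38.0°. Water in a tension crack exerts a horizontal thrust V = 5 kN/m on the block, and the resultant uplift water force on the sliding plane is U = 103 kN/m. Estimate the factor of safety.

Resolving the block weight along and normal to the plane and applying the Mohr–Coulomb strength on the joint:
N' = W cosα − U − V sinα = 1260·cos38.3° − 103 − 5·sin38.3° = 882.7 kN/m
Driving force T = W sinα + V cosα = 1260·sin38.3° + 5·cos38.3° = 784.8 kN/m
Resisting force R = c·L + N'·tanφ_j = 15·20.1 + 882.7·tan38.0° = 301.5 + 689.7 = 991.2 kN/m
FS = R / T = 991.2 / 784.8 = 1.263

FS = 1.26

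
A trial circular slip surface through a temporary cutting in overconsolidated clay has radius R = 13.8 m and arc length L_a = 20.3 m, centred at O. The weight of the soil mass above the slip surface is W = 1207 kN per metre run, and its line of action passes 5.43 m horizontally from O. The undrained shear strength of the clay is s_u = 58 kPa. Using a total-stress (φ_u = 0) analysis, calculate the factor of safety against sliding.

Taking moments about the centre O, the resisting moment is provided by the undrained shear strength acting along the arc:
M_R = s_u·L_a·R = 58·20.30·13.8 = 16248.1 kN·m/m
M_D = W·d = 1207·5.43 = 6554.0 kN·m/m
FS = M_R / M_D = 16248.1 / 6554.0 = 2.479

FS = 2.48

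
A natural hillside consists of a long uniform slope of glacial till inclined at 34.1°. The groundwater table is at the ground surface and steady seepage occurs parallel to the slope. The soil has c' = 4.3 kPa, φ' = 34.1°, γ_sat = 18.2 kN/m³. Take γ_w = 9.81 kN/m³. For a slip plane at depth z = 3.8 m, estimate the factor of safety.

With seepage parallel to the slope and the water table at the surface, the effective normal stress on the slip plane uses the buoyant unit weight γ' = γ_sat − γ_w while the driving shear stress uses γ_sat:
FS = [c' + γ' z cos²β tanφ'] / [γ_sat z sinβ cosβ]
γ' = 18.2 − 9.81 = 8.39 kN/m³
Numerator = 4.3 + 8.39·3.8·cos²34.1°·tan34.1° = 4.3 + 8.39·3.8·0.6857·0.6771 = 19.101 kPa
Denominator = 18.2·3.8·sin34.1°·cos34.1° = 18.2·3.8·0.5606·0.8281 = 32.107 kPa
FS = 19.101 / 32.107 = 0.595

FS = 0.59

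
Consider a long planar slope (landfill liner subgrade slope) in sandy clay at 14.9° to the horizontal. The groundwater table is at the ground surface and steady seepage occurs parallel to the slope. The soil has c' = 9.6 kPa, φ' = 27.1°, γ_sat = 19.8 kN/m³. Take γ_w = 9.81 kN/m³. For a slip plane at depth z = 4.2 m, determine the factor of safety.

FS = 1.43

With seepage parallel to the slope and the water table at the surface, the effective normal stress on the slip plane uses the buoyant unit weight γ' = γ_sat − γ_w while the driving shear stress uses γ_sat:
FS = [c' + γ' z cos²β tanφ'] / [γ_sat z sinβ cosβ]
γ' = 19.8 − 9.81 = 9.99 kN/m³
Numerator = 9.6 + 9.99·4.2·cos²14.9°·tan27.1° = 9.6 + 9.99·4.2·0.9339·0.5117 = 29.651 kPa
Denominator = 19.8·4.2·sin14.9°·cos14.9° = 19.8·4.2·0.2571·0.9664 = 20.664 kPa
FS = 29.651 / 20.664 = 1.435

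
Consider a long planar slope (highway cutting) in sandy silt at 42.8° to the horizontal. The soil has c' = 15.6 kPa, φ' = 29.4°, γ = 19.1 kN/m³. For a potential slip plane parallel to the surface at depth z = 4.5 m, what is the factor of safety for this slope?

FS = 0.97

For an infinite slope with a slip plane parallel to the surface (no pore pressure): FS = [c' + γz cos²β tanφ'] / [γz sinβ cosβ].
γz = 19.1·4.5 = 85.95 kN/m²
Numerator = 15.6 + 85.95·cos²42.8°·tan29.4° = 15.6 + 85.95·0.5384·0.5635 = 41.673 kPa
Denominator = 85.95·sin42.8°·cos42.8° = 85.95·0.6794·0.7337 = 42.848 kPa
FS = 41.673 / 42.848 = 0.973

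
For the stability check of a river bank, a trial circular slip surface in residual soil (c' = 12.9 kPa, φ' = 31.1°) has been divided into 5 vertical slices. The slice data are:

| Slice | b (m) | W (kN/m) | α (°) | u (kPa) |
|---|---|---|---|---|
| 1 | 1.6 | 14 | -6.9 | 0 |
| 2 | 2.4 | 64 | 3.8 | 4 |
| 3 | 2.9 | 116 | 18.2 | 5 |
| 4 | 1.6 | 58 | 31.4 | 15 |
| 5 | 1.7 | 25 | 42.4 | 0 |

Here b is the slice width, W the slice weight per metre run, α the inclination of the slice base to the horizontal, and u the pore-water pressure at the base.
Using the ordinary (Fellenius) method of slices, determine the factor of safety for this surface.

Ordinary method of slices: FS = Σ[c'·Δl_i + (W_i cosα_i − u_i·Δl_i)·tanφ'] / Σ W_i sinα_i, with Δl_i = b_i / cosα_i.
Slice 1: Δl = 1.6/cos(-6.9°) = 1.612 m; N'_1 = 14·cos(-6.9°) − 0·1.612 = 13.9; c'Δl = 20.79; W sinα = -1.7
Slice 2: Δl = 2.4/cos3.8° = 2.405 m; N'_2 = 64·cos3.8° − 4·2.405 = 54.2; c'Δl = 31.03; W sinα = 4.2
Slice 3: Δl = 2.9/cos18.2° = 3.053 m; N'_3 = 116·cos18.2° − 5·3.053 = 94.9; c'Δl = 39.38; W sinα = 36.2
Slice 4: Δl = 1.6/cos31.4° = 1.875 m; N'_4 = 58·cos31.4° − 15·1.875 = 21.4; c'Δl = 24.18; W sinα = 30.2
Slice 5: Δl = 1.7/cos42.4° = 2.302 m; N'_5 = 25·cos42.4° − 0·2.302 = 18.5; c'Δl = 29.70; W sinα = 16.9
Σc'Δl = 145.1 kN/m; ΣN' = 202.9 kN/m; ΣW sinα = 85.9 kN/m
Resisting = 145.1 + 202.9·tan31.1° = 145.1 + 122.4 = 267.5 kN/m
FS = 267.5 / 85.9 = 3.115

FS = 3.12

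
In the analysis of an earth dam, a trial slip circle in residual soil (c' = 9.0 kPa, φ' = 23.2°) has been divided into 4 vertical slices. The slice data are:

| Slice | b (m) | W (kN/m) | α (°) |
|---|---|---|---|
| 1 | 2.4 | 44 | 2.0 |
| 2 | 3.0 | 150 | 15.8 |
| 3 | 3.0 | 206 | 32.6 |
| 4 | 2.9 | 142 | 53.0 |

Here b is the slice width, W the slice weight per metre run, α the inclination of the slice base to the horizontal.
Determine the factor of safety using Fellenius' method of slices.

Ordinary method of slices: FS = Σ[c'·Δl_i + (W_i cosα_i)·tanφ'] / Σ W_i sinα_i, with Δl_i = b_i / cosα_i.
Slice 1: Δl = 2.4/cos2.0° = 2.401 m; N'_1 = 44·cos2.0° = 44.0; c'Δl = 21.61; W sinα = 1.5
Slice 2: Δl = 3.0/cos15.8° = 3.118 m; N'_2 = 150·cos15.8° = 144.3; c'Δl = 28.06; W sinα = 40.8
Slice 3: Δl = 3.0/cos32.6° = 3.561 m; N'_3 = 206·cos32.6° = 173.5; c'Δl = 32.05; W sinα = 111.0
Slice 4: Δl = 2.9/cos53.0° = 4.819 m; N'_4 = 142·cos53.0° = 85.5; c'Δl = 43.37; W sinα = 113.4
Σc'Δl = 125.1 kN/m; ΣN' = 447.3 kN/m; ΣW sinα = 266.8 kN/m
Resisting = 125.1 + 447.3·tan23.2° = 125.1 + 191.7 = 316.8 kN/m
FS = 316.8 / 266.8 = 1.188

FS = 1.19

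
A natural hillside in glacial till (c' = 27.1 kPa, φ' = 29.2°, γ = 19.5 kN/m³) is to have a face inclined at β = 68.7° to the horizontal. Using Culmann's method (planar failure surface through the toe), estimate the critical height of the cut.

Culmann's analysis gives the critical failure plane at α_cr = (β + φ')/2 = (68.7 + 29.2)/2 = 49.0°, and the critical height
H_c = (4c'/γ) · sinβ cosφ' / [1 − cos(β − φ')]
    = (4·27.1/19.5) · sin68.7°·cos29.2° / [1 − cos(39.5°)]
    = 5.559 · 0.9317·0.8729 / [1 − 0.7716]
    = 5.559 · 0.8133 / 0.2284
    = 19.80 m

H_c = 19.80 m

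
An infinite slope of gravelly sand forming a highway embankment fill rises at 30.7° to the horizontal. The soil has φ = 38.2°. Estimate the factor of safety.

For a dry cohesionless infinite slope the factor of safety is FS = tanφ / tanβ.
FS = tan38.2° / tan30.7° = 0.7869 / 0.5938 = 1.325

FS = 1.33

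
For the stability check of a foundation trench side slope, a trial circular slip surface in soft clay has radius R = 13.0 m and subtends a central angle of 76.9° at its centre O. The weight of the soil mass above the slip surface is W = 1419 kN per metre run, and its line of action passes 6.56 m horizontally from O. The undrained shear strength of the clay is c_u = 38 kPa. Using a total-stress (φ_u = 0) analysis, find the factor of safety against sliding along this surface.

FS = 0.93

Taking moments about the centre O, the resisting moment is provided by the undrained shear strength acting along the arc:
Arc length L_a = R·θ = 13.0·(76.9°·π/180) = 13.0·1.3422 = 17.45 m
M_R = c_u·L_a·R = 38·17.45·13.0 = 8619.3 kN·m/m
M_D = W·d = 1419·6.56 = 9308.6 kN·m/m
FS = M_R / M_D = 8619.3 / 9308.6 = 0.926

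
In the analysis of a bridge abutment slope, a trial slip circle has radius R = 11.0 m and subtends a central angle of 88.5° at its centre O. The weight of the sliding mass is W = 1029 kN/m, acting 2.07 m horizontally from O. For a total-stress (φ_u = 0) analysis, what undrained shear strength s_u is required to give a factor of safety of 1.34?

FS = s_u·L_a·R / (W·d), so s_u = FS·W·d / (L_a·R).
Arc length L_a = R·θ = 11.0·(88.5°·π/180) = 11.0·1.5446 = 16.99 m
s_u = 1.34·1029·2.07 / (16.99·11.0) = 2854.2 / 186.90 = 15.27 kPa

s_u = 15.3 kPa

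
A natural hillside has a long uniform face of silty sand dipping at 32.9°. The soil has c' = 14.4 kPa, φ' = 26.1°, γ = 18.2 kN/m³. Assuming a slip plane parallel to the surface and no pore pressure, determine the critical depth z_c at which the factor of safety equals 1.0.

Setting FS = 1.00 in FS = [c' + γz cos²β tanφ'] / [γz sinβ cosβ] and solving for z:
z = c' / [γ cosβ (FS·sinβ − cosβ·tanφ')]
  = 14.4 / [18.2·cos32.9°·(1.00·sin32.9° − cos32.9°·tan26.1°)]
  = 14.4 / [18.2·0.8396·(1.00·0.5432 − 0.8396·0.4899)]
  = 14.4 / 2.0148 = 7.147 m

z_c = 7.15 m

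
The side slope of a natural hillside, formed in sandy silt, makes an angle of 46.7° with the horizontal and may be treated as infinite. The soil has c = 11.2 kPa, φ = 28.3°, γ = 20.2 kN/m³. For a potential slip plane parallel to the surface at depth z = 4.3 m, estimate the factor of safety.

FS = 0.77

For an infinite slope with a slip plane parallel to the surface (no pore pressure): FS = [c + γz cos²β tanφ] / [γz sinβ cosβ].
γz = 20.2·4.3 = 86.86 kN/m²
Numerator = 11.2 + 86.86·cos²46.7°·tan28.3° = 11.2 + 86.86·0.4703·0.5384 = 33.198 kPa
Denominator = 86.86·sin46.7°·cos46.7° = 86.86·0.7278·0.6858 = 43.354 kPa
FS = 33.198 / 43.354 = 0.766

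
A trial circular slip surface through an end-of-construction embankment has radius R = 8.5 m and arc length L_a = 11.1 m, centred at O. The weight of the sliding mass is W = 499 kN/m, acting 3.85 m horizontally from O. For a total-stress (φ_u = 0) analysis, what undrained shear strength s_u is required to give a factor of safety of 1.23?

FS = s_u·L_a·R / (W·d), so s_u = FS·W·d / (L_a·R).
s_u = 1.23·499·3.85 / (11.10·8.5) = 2363.0 / 94.35 = 25.05 kPa

s_u = 25.0 kPa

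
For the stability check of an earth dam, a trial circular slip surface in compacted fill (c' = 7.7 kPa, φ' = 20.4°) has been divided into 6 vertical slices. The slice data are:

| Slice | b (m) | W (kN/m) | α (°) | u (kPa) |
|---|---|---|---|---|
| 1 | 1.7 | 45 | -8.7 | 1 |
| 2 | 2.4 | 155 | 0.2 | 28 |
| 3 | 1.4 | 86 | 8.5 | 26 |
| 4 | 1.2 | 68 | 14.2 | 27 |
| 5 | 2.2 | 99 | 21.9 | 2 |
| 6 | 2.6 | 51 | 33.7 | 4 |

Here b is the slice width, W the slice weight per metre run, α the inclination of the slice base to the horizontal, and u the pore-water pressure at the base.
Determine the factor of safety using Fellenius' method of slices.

Ordinary method of slices: FS = Σ[c'·Δl_i + (W_i cosα_i − u_i·Δl_i)·tanφ'] / Σ W_i sinα_i, with Δl_i = b_i / cosα_i.
Slice 1: Δl = 1.7/cos(-8.7°) = 1.720 m; N'_1 = 45·cos(-8.7°) − 1·1.720 = 42.8; c'Δl = 13.24; W sinα = -6.8
Slice 2: Δl = 2.4/cos0.2° = 2.400 m; N'_2 = 155·cos0.2° − 28·2.400 = 87.8; c'Δl = 18.48; W sinα = 0.5
Slice 3: Δl = 1.4/cos8.5° = 1.416 m; N'_3 = 86·cos8.5° − 26·1.416 = 48.3; c'Δl = 10.90; W sinα = 12.7
Slice 4: Δl = 1.2/cos14.2° = 1.238 m; N'_4 = 68·cos14.2° − 27·1.238 = 32.5; c'Δl = 9.53; W sinα = 16.7
Slice 5: Δl = 2.2/cos21.9° = 2.371 m; N'_5 = 99·cos21.9° − 2·2.371 = 87.1; c'Δl = 18.26; W sinα = 36.9
Slice 6: Δl = 2.6/cos33.7° = 3.125 m; N'_6 = 51·cos33.7° − 4·3.125 = 29.9; c'Δl = 24.06; W sinα = 28.3
Σc'Δl = 94.5 kN/m; ΣN' = 328.4 kN/m; ΣW sinα = 88.3 kN/m
Resisting = 94.5 + 328.4·tan20.4° = 94.5 + 122.1 = 216.6 kN/m
FS = 216.6 / 88.3 = 2.451

FS = 2.45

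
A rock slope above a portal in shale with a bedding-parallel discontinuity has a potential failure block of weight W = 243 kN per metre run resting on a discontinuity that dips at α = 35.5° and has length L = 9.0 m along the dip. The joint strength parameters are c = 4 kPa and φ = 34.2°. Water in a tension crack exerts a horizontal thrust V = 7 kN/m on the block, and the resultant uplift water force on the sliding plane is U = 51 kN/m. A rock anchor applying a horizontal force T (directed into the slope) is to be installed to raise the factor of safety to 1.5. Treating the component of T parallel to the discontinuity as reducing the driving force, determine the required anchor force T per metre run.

Resolving forces along and normal to the sliding plane, with the horizontal anchor force T adding T·sinα to the effective normal force and T·cosα acting up the plane against the driving force:
FS = [cL + (W cosα − U − V sinα + T sinα) tanφ] / [W sinα + V cosα − T cosα]
Without the anchor: N' = 142.8 kN/m, driving T_d = 146.8 kN/m, resisting R = 4·9.0 + 142.8·tan34.2° = 133.0 kN/m, FS = 0.91.
Setting FS = 1.5 and solving for T:
1.5·(146.8 − T cos35.5°) = 133.0 + T sin35.5°·tan34.2°
T·(sin35.5°·tan34.2° + 1.5·cos35.5°) = 1.5·146.8 − 133.0
T·(0.5807·0.6796 + 1.5·0.8141) = 220.2 − 133.0 = 87.2
T·1.6158 = 87.2
T = 54.0 kN/m

T = 54 kN/m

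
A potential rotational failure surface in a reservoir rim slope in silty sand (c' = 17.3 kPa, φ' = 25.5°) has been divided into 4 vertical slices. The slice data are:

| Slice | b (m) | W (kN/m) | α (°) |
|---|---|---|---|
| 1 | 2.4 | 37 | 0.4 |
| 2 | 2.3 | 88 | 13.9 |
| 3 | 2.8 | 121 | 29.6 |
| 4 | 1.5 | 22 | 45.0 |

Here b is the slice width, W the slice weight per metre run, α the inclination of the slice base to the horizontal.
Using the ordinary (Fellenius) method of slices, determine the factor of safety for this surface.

FS = 3.01

Ordinary method of slices: FS = Σ[c'·Δl_i + (W_i cosα_i)·tanφ'] / Σ W_i sinα_i, with Δl_i = b_i / cosα_i.
Slice 1: Δl = 2.4/cos0.4° = 2.400 m; N'_1 = 37·cos0.4° = 37.0; c'Δl = 41.52; W sinα = 0.3
Slice 2: Δl = 2.3/cos13.9° = 2.369 m; N'_2 = 88·cos13.9° = 85.4; c'Δl = 40.99; W sinα = 21.1
Slice 3: Δl = 2.8/cos29.6° = 3.220 m; N'_3 = 121·cos29.6° = 105.2; c'Δl = 55.71; W sinα = 59.8
Slice 4: Δl = 1.5/cos45.0° = 2.121 m; N'_4 = 22·cos45.0° = 15.6; c'Δl = 36.70; W sinα = 15.6
Σc'Δl = 174.9 kN/m; ΣN' = 243.2 kN/m; ΣW sinα = 96.7 kN/m
Resisting = 174.9 + 243.2·tan25.5° = 174.9 + 116.0 = 290.9 kN/m
FS = 290.9 / 96.7 = 3.008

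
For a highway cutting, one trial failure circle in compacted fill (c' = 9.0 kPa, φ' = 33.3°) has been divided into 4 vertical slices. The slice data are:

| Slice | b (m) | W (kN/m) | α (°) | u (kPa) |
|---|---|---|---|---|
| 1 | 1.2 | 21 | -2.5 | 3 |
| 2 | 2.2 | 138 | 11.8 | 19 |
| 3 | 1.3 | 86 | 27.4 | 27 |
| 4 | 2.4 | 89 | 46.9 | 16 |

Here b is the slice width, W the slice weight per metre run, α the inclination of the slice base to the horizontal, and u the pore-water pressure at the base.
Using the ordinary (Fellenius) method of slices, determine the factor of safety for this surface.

FS = 1.33

Ordinary method of slices: FS = Σ[c'·Δl_i + (W_i cosα_i − u_i·Δl_i)·tanφ'] / Σ W_i sinα_i, with Δl_i = b_i / cosα_i.
Slice 1: Δl = 1.2/cos(-2.5°) = 1.201 m; N'_1 = 21·cos(-2.5°) − 3·1.201 = 17.4; c'Δl = 10.81; W sinα = -0.9
Slice 2: Δl = 2.2/cos11.8° = 2.247 m; N'_2 = 138·cos11.8° − 19·2.247 = 92.4; c'Δl = 20.23; W sinα = 28.2
Slice 3: Δl = 1.3/cos27.4° = 1.464 m; N'_3 = 86·cos27.4° − 27·1.464 = 36.8; c'Δl = 13.18; W sinα = 39.6
Slice 4: Δl = 2.4/cos46.9° = 3.513 m; N'_4 = 89·cos46.9° − 16·3.513 = 4.6; c'Δl = 31.61; W sinα = 65.0
Σc'Δl = 75.8 kN/m; ΣN' = 151.2 kN/m; ΣW sinα = 131.9 kN/m
Resisting = 75.8 + 151.2·tan33.3° = 75.8 + 99.3 = 175.1 kN/m
FS = 175.1 / 131.9 = 1.328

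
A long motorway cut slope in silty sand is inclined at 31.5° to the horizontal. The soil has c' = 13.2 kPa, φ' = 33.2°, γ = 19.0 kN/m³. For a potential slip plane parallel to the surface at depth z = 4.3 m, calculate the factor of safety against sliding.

For an infinite slope with a slip plane parallel to the surface (no pore pressure): FS = [c' + γz cos²β tanφ'] / [γz sinβ cosβ].
γz = 19.0·4.3 = 81.70 kN/m²
Numerator = 13.2 + 81.70·cos²31.5°·tan33.2° = 13.2 + 81.70·0.7270·0.6544 = 52.067 kPa
Denominator = 81.70·sin31.5°·cos31.5° = 81.70·0.5225·0.8526 = 36.398 kPa
FS = 52.067 / 36.398 = 1.431

FS = 1.43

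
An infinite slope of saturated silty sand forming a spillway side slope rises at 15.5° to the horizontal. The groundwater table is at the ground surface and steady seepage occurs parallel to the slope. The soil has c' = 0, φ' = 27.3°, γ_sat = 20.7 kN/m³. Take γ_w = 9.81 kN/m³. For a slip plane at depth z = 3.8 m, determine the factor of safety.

With seepage parallel to the slope and the water table at the surface, the effective normal stress on the slip plane uses the buoyant unit weight γ' = γ_sat − γ_w while the driving shear stress uses γ_sat:
FS = [c' + γ' z cos²β tanφ'] / [γ_sat z sinβ cosβ]
(For c' = 0 this reduces to FS = (γ'/γ_sat)·tanφ'/tanβ.)
γ' = 20.7 − 9.81 = 10.89 kN/m³
Numerator = 0.0 + 10.89·3.8·cos²15.5°·tan27.3° = 0.0 + 10.89·3.8·0.9286·0.5161 = 19.833 kPa
Denominator = 20.7·3.8·sin15.5°·cos15.5° = 20.7·3.8·0.2672·0.9636 = 20.256 kPa
FS = 19.833 / 20.256 = 0.979

FS = 0.98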